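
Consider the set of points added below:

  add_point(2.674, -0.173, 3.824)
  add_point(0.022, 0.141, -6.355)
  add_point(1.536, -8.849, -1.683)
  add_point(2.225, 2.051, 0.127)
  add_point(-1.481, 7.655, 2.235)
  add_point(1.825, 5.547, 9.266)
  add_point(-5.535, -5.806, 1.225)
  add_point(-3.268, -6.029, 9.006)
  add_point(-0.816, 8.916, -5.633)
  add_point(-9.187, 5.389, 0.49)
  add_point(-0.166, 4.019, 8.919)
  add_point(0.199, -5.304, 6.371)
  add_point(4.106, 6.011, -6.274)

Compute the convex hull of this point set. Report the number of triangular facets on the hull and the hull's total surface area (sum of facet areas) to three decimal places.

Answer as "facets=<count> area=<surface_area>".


facets=20 area=684.400

12 of the 13 inputs are extreme points: [0, 1, 2, 4, 5, 6, 7, 8, 9, 10, 11, 12].

Area of each hull facet:
  f1: (p1, p2, p12) → 28.4234
  f2: (p4, p5, p9) → 28.6866
  f3: (p0, p2, p12) → 61.6583
  f4: (p0, p5, p12) → 46.2000
  f5: (p6, p7, p9) → 47.1124
  f6: (p6, p7, p2) → 33.2269
  f7: (p6, p1, p9) → 60.2731
  f8: (p6, p1, p2) → 40.3329
  f9: (p10, p5, p9) → 12.6230
  f10: (p10, p7, p9) → 64.9672
  f11: (p10, p7, p5) → 7.8693
  f12: (p8, p1, p9) → 47.4512
  f13: (p8, p1, p12) → 20.5098
  f14: (p8, p4, p9) → 32.7366
  f15: (p8, p5, p12) → 44.0827
  f16: (p8, p4, p5) → 16.0650
  f17: (p11, p7, p5) → 24.8749
  f18: (p11, p0, p5) → 23.8544
  f19: (p11, p7, p2) → 15.8243
  f20: (p11, p0, p2) → 27.6277
Σ area = 684.400

Euler characteristic 12−30+20 = 2 ✓


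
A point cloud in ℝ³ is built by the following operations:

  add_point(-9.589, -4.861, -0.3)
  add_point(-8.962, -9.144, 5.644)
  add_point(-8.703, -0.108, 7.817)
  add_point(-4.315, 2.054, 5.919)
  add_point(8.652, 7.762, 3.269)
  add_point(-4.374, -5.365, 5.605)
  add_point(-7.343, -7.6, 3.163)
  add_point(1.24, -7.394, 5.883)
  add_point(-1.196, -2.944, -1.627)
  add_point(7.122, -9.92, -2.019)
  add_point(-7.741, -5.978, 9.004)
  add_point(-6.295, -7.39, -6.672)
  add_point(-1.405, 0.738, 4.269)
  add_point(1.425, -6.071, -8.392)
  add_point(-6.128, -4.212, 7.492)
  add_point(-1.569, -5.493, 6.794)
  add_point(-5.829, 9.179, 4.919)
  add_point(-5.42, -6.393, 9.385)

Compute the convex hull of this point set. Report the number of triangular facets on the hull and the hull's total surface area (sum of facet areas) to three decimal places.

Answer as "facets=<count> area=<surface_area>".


facets=18 area=968.842

11 of the 18 inputs are extreme points: [0, 1, 2, 4, 7, 9, 10, 11, 13, 16, 17].

Per-facet area ½‖(b−a)×(c−a)‖:
  f1: (p16, p17, p4) → 118.1990
  f2: (p13, p9, p4) → 85.8539
  f3: (p13, p16, p4) → 138.7964
  f4: (p7, p9, p4) → 85.8342
  f5: (p7, p17, p4) → 61.0662
  f6: (p7, p1, p9) → 45.2855
  f7: (p7, p1, p17) → 21.8265
  f8: (p11, p16, p0) → 51.5227
  f9: (p11, p13, p16) → 81.0452
  f10: (p11, p1, p0) → 25.0194
  f11: (p11, p13, p9) → 34.8926
  f12: (p11, p1, p9) → 90.8385
  f13: (p2, p16, p17) → 25.3340
  f14: (p2, p16, p0) → 46.5001
  f15: (p2, p1, p0) → 31.6902
  f16: (p10, p1, p17) → 5.5282
  f17: (p10, p2, p17) → 6.7758
  f18: (p10, p2, p1) → 12.8341
Σ area = 968.842

Euler: V−E+F = 11−27+18 = 2.


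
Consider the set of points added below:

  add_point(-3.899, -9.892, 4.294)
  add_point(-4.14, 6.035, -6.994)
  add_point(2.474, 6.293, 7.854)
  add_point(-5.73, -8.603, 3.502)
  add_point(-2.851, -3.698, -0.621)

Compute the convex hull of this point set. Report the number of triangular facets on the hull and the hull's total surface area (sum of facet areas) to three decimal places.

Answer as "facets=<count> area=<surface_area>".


facets=6 area=314.685

Hull vertices (5/5): indices [0, 1, 2, 3, 4].

Area of each hull facet:
  f1: (p1, p2, p3) → 128.8135
  f2: (p0, p2, p3) → 20.8433
  f3: (p4, p1, p3) → 21.3195
  f4: (p4, p0, p3) → 8.0584
  f5: (p4, p1, p2) → 80.7453
  f6: (p4, p0, p2) → 54.9048
Σ area = 314.685

Euler: V−E+F = 5−9+6 = 2.


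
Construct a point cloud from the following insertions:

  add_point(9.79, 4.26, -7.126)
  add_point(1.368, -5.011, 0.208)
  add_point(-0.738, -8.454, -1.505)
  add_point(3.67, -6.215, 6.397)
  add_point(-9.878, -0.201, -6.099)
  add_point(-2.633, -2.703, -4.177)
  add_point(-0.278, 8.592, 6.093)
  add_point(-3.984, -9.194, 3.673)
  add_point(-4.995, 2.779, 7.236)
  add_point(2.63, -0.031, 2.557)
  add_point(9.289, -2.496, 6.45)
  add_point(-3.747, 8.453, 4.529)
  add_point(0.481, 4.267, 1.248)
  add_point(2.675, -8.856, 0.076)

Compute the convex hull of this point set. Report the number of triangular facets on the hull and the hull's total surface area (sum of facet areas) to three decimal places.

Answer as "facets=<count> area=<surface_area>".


Points on the hull: [0, 2, 3, 4, 6, 7, 8, 10, 11, 13] (10 of 14).

Facet areas (half cross-product norm):
  f1: (p10, p6, p0) → 104.6201
  f2: (p2, p0, p4) → 113.2914
  f3: (p2, p7, p4) → 40.4558
  f4: (p11, p0, p4) → 132.2344
  f5: (p11, p6, p0) → 31.9733
  f6: (p13, p10, p0) → 82.3320
  f7: (p13, p2, p0) → 31.1055
  f8: (p13, p3, p10) → 21.9540
  f9: (p13, p2, p7) → 11.5709
  f10: (p13, p3, p7) → 25.0937
  f11: (p8, p11, p6) → 12.1947
  f12: (p8, p3, p7) → 50.8545
  f13: (p8, p7, p4) → 82.0770
  f14: (p8, p11, p4) → 46.0371
  f15: (p8, p10, p6) → 54.5830
  f16: (p8, p3, p10) → 41.4830
Σ area = 881.861

Euler characteristic 10−24+16 = 2 ✓

facets=16 area=881.861


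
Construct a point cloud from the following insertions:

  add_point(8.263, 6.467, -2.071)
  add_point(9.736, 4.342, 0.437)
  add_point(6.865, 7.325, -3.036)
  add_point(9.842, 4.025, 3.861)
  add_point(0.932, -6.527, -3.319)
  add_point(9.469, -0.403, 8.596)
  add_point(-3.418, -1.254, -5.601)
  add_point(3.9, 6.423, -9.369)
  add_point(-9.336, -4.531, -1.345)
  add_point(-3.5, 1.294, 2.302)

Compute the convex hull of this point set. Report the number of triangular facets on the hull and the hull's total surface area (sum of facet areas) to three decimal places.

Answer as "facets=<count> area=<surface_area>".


10 of the 10 inputs are extreme points: [0, 1, 2, 3, 4, 5, 6, 7, 8, 9].

Facet areas (half cross-product norm):
  f1: (p5, p4, p8) → 80.4665
  f2: (p9, p7, p8) → 64.6770
  f3: (p9, p5, p8) → 48.0866
  f4: (p9, p5, p3) → 44.2412
  f5: (p6, p4, p8) → 28.7913
  f6: (p6, p7, p8) → 15.4236
  f7: (p6, p7, p4) → 39.6296
  f8: (p1, p7, p4) → 77.3292
  f9: (p1, p5, p3) → 6.8942
  f10: (p1, p5, p4) → 67.3772
  f11: (p2, p9, p3) → 52.2748
  f12: (p2, p9, p7) → 46.2595
  f13: (p0, p1, p7) → 9.0987
  f14: (p0, p2, p7) → 4.7468
  f15: (p0, p1, p3) → 4.0276
  f16: (p0, p2, p3) → 3.7925
Σ area = 593.116

Euler: V−E+F = 10−24+16 = 2.

facets=16 area=593.116


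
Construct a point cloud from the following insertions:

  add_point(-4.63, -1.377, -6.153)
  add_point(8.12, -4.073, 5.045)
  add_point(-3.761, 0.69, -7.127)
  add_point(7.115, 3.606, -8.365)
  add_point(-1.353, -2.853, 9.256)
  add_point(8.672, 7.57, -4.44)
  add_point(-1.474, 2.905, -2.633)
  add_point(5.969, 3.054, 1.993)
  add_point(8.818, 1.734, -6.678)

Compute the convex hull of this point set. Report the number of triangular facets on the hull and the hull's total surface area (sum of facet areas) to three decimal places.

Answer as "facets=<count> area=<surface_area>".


Hull vertices (9/9): indices [0, 1, 2, 3, 4, 5, 6, 7, 8].

Facet areas (half cross-product norm):
  f1: (p1, p8, p0) → 88.9092
  f2: (p1, p4, p0) → 81.0116
  f3: (p1, p5, p8) → 40.7801
  f4: (p3, p8, p0) → 19.3832
  f5: (p3, p5, p8) → 8.7587
  f6: (p6, p4, p0) → 41.2055
  f7: (p6, p4, p5) → 70.9098
  f8: (p7, p4, p5) → 16.3865
  f9: (p7, p1, p5) → 24.2680
  f10: (p7, p1, p4) → 41.2021
  f11: (p2, p3, p0) → 11.0514
  f12: (p2, p3, p5) → 30.6015
  f13: (p2, p6, p0) → 6.6424
  f14: (p2, p6, p5) → 28.4414
Σ area = 509.551

Check V−E+F: 9 − 21 + 14 = 2.

facets=14 area=509.551


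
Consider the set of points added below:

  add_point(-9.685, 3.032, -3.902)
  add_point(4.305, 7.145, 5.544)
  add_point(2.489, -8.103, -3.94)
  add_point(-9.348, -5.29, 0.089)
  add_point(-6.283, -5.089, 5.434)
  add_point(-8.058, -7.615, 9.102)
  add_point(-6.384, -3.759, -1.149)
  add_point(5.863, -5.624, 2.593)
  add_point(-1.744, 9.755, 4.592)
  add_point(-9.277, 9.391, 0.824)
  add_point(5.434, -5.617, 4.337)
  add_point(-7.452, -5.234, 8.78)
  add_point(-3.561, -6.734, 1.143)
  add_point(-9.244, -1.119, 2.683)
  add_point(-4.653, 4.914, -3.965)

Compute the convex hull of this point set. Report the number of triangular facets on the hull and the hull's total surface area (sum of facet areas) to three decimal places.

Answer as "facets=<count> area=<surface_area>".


facets=20 area=806.471

12 of the 15 inputs are extreme points: [0, 1, 2, 3, 5, 7, 8, 9, 10, 11, 13, 14].

Per-facet area ½‖(b−a)×(c−a)‖:
  f1: (p14, p9, p0) → 20.1775
  f2: (p14, p9, p8) → 32.9571
  f3: (p11, p9, p8) → 67.9403
  f4: (p11, p9, p5) → 10.0786
  f5: (p2, p14, p0) → 39.4743
  f6: (p2, p3, p0) → 58.9128
  f7: (p2, p3, p5) → 59.7798
  f8: (p2, p10, p7) → 4.8719
  f9: (p2, p10, p5) → 65.9025
  f10: (p1, p14, p8) → 33.4885
  f11: (p1, p10, p7) → 11.4781
  f12: (p1, p2, p7) → 45.8288
  f13: (p1, p2, p14) → 96.8035
  f14: (p1, p11, p8) → 55.0046
  f15: (p1, p10, p5) → 92.9322
  f16: (p1, p11, p5) → 10.4531
  f17: (p13, p9, p5) → 28.3806
  f18: (p13, p3, p5) → 22.0255
  f19: (p13, p9, p0) → 30.8294
  f20: (p13, p3, p0) → 19.1519
Σ area = 806.471

Euler: V−E+F = 12−30+20 = 2.


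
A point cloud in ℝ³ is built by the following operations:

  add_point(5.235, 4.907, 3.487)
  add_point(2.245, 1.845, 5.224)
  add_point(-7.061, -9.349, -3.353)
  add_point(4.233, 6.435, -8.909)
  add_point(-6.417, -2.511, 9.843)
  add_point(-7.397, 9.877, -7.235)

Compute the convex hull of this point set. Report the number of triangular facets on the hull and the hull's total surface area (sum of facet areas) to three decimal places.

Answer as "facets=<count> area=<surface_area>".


6 of the 6 inputs are extreme points: [0, 1, 2, 3, 4, 5].

Triangle areas on the boundary:
  f1: (p4, p0, p5) → 129.8093
  f2: (p4, p2, p5) → 140.3211
  f3: (p3, p0, p5) → 76.6820
  f4: (p3, p2, p5) → 115.8061
  f5: (p3, p2, p0) → 119.7037
  f6: (p1, p2, p0) → 31.0722
  f7: (p1, p4, p0) → 7.5332
  f8: (p1, p4, p2) → 78.8525
Σ area = 699.780

Check V−E+F: 6 − 12 + 8 = 2.

facets=8 area=699.780


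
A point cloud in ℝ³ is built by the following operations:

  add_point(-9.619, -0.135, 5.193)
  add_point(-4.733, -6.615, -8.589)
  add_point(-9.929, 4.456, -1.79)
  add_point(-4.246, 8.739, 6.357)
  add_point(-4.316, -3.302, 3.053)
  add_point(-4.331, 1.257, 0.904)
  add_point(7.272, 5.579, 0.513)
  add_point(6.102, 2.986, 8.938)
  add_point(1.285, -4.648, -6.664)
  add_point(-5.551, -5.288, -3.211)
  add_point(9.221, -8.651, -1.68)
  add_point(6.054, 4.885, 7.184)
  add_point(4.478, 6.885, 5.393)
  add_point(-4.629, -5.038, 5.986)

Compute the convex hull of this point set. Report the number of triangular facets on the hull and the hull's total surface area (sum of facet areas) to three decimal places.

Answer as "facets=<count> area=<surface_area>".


Extreme-point indices: [0, 1, 2, 3, 6, 7, 8, 9, 10, 11, 12, 13] — 12 of 14 on the boundary.

Per-facet area ½‖(b−a)×(c−a)‖:
  f1: (p13, p7, p10) → 100.2772
  f2: (p13, p1, p10) → 103.9363
  f3: (p6, p7, p10) → 64.0934
  f4: (p6, p1, p2) → 117.7489
  f5: (p0, p1, p2) → 58.4556
  f6: (p0, p13, p7) → 47.5857
  f7: (p3, p6, p2) → 71.8850
  f8: (p3, p0, p2) → 40.8146
  f9: (p3, p0, p7) → 63.1355
  f10: (p8, p1, p10) → 22.9089
  f11: (p8, p6, p10) → 67.3412
  f12: (p8, p6, p1) → 29.6260
  f13: (p9, p13, p1) → 8.3031
  f14: (p9, p0, p1) → 11.1888
  f15: (p9, p0, p13) → 32.1098
  f16: (p12, p3, p6) → 20.5527
  f17: (p11, p6, p7) → 5.9721
  f18: (p11, p12, p6) → 8.9444
  f19: (p11, p3, p7) → 13.4839
  f20: (p11, p12, p3) → 11.5376
Σ area = 899.901

Euler characteristic 12−30+20 = 2 ✓

facets=20 area=899.901


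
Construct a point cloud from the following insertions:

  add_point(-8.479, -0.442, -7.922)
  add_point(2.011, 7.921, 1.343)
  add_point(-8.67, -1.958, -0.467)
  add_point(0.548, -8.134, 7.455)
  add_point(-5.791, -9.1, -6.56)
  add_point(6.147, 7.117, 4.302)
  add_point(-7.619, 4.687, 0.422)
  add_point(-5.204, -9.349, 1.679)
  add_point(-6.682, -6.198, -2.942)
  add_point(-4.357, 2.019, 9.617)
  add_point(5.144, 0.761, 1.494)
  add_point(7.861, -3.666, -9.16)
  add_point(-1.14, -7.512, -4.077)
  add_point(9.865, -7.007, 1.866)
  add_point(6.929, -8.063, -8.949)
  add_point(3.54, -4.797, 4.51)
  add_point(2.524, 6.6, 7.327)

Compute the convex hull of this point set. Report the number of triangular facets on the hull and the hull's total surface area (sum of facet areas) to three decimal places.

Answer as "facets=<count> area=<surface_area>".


facets=22 area=1066.457

13 of the 17 inputs are extreme points: [0, 1, 2, 3, 4, 5, 6, 7, 9, 11, 13, 14, 16].

Facet areas (half cross-product norm):
  f1: (p6, p9, p2) → 34.1826
  f2: (p5, p11, p13) → 85.4550
  f3: (p5, p11, p1) → 42.9666
  f4: (p14, p11, p13) → 25.1956
  f5: (p0, p14, p11) → 37.5684
  f6: (p0, p14, p4) → 58.4927
  f7: (p0, p11, p1) → 118.8077
  f8: (p0, p6, p1) → 47.4290
  f9: (p0, p4, p2) → 32.9723
  f10: (p0, p6, p2) → 25.7565
  f11: (p16, p5, p1) → 11.8959
  f12: (p16, p6, p1) → 31.2105
  f13: (p16, p6, p9) → 43.0412
  f14: (p16, p3, p9) → 49.0862
  f15: (p16, p5, p13) → 34.4943
  f16: (p16, p3, p13) → 79.2038
  f17: (p7, p14, p13) → 82.3016
  f18: (p7, p3, p13) → 43.5601
  f19: (p7, p14, p4) → 53.2832
  f20: (p7, p4, p2) → 33.1682
  f21: (p7, p9, p2) → 49.1048
  f22: (p7, p3, p9) → 47.2811
Σ area = 1066.457

Euler characteristic 13−33+22 = 2 ✓


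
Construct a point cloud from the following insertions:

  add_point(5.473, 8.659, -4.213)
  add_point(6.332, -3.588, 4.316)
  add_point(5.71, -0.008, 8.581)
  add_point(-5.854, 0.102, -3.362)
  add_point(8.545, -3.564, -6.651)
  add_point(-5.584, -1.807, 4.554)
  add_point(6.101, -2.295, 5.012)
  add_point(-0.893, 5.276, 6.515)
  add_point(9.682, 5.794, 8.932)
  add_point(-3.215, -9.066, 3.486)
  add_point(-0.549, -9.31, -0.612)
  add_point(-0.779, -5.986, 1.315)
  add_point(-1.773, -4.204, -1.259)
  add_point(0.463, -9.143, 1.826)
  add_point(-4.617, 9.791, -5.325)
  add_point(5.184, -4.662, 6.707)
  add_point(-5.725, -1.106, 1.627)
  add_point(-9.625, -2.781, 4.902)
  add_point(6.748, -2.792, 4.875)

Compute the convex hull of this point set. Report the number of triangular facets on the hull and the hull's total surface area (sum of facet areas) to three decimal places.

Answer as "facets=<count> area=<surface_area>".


facets=22 area=956.953

Hull vertices (13/19): indices [0, 2, 3, 4, 7, 8, 9, 10, 13, 14, 15, 17, 18].

Area of each hull facet:
  f1: (p7, p14, p17) → 78.8130
  f2: (p7, p14, p8) → 63.7618
  f3: (p3, p10, p17) → 50.9841
  f4: (p3, p14, p17) → 40.7185
  f5: (p3, p4, p10) → 67.8449
  f6: (p3, p4, p14) → 75.5991
  f7: (p0, p14, p8) → 65.3673
  f8: (p0, p4, p8) → 90.1276
  f9: (p0, p4, p14) → 62.0824
  f10: (p2, p15, p17) → 37.9080
  f11: (p2, p15, p8) → 9.6987
  f12: (p2, p7, p17) → 51.3726
  f13: (p2, p7, p8) → 30.5884
  f14: (p9, p10, p17) → 18.5905
  f15: (p9, p15, p17) → 44.2122
  f16: (p18, p4, p8) → 52.8828
  f17: (p18, p15, p8) → 13.6389
  f18: (p18, p15, p4) → 13.8338
  f19: (p13, p9, p10) → 5.3349
  f20: (p13, p9, p15) → 15.8011
  f21: (p13, p4, p10) → 16.1546
  f22: (p13, p15, p4) → 51.6380
Σ area = 956.953

Euler: V−E+F = 13−33+22 = 2.


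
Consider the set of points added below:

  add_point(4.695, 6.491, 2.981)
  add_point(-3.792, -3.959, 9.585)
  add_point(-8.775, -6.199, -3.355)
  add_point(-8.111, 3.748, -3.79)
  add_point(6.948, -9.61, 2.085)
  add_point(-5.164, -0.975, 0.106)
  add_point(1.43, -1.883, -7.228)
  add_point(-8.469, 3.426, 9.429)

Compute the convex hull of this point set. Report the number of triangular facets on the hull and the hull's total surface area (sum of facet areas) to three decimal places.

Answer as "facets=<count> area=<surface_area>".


Hull vertices (7/8): indices [0, 1, 2, 3, 4, 6, 7].

Triangle areas on the boundary:
  f1: (p1, p4, p2) → 96.1738
  f2: (p1, p0, p4) → 98.8684
  f3: (p7, p1, p2) → 61.2438
  f4: (p7, p1, p0) → 62.6566
  f5: (p6, p4, p2) → 77.7783
  f6: (p6, p0, p4) → 87.1553
  f7: (p3, p7, p2) → 65.8373
  f8: (p3, p6, p2) → 52.6237
  f9: (p3, p7, p0) → 87.9924
  f10: (p3, p6, p0) → 74.6376
Σ area = 764.967

Euler characteristic 7−15+10 = 2 ✓

facets=10 area=764.967


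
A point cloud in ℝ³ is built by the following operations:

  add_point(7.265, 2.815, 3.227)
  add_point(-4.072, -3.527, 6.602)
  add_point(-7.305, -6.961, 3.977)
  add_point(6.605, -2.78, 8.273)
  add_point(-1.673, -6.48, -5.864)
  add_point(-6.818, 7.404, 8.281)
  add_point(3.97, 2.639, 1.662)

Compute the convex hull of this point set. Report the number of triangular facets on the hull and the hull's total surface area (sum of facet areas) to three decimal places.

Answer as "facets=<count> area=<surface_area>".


Points on the hull: [0, 1, 2, 3, 4, 5, 6] (7 of 7).

Triangle areas on the boundary:
  f1: (p4, p5, p2) → 83.5530
  f2: (p3, p5, p0) → 59.0071
  f3: (p3, p4, p2) → 83.8141
  f4: (p3, p4, p0) → 59.3602
  f5: (p6, p5, p0) → 21.4853
  f6: (p6, p4, p0) → 17.7953
  f7: (p6, p4, p5) → 87.0968
  f8: (p1, p5, p2) → 25.9312
  f9: (p1, p3, p2) → 20.6107
  f10: (p1, p3, p5) → 61.0341
Σ area = 519.688

Check V−E+F: 7 − 15 + 10 = 2.

facets=10 area=519.688


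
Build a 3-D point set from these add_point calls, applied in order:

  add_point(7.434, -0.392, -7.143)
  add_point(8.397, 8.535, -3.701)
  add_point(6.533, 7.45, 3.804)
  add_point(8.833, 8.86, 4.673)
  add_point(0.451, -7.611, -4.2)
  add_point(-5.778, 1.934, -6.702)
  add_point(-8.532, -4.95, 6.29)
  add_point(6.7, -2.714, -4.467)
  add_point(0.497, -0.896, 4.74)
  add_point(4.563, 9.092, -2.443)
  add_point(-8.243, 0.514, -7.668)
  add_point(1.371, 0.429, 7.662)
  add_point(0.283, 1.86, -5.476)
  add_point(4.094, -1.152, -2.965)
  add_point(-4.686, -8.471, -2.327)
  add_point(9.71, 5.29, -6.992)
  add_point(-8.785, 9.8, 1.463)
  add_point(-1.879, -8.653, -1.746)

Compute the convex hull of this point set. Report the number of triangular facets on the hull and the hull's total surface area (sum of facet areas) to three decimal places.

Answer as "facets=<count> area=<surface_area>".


Points on the hull: [0, 1, 3, 4, 6, 7, 9, 10, 11, 14, 15, 16, 17] (13 of 18).

Per-facet area ½‖(b−a)×(c−a)‖:
  f1: (p6, p11, p16) → 80.8118
  f2: (p6, p11, p17) → 60.3620
  f3: (p10, p6, p16) → 89.8310
  f4: (p3, p11, p16) → 87.5416
  f5: (p0, p10, p15) → 45.5998
  f6: (p14, p6, p17) → 14.1027
  f7: (p14, p10, p6) → 55.6016
  f8: (p1, p3, p15) → 14.4855
  f9: (p7, p3, p11) → 75.3402
  f10: (p7, p11, p17) → 66.9881
  f11: (p7, p3, p15) → 54.4970
  f12: (p7, p0, p15) → 8.3916
  f13: (p4, p0, p10) → 64.7334
  f14: (p4, p14, p10) → 30.5555
  f15: (p4, p14, p17) → 4.4490
  f16: (p4, p7, p17) → 9.7246
  f17: (p4, p7, p0) → 11.7061
  f18: (p9, p10, p15) → 63.7107
  f19: (p9, p1, p15) → 8.0999
  f20: (p9, p10, p16) → 87.3216
  f21: (p9, p3, p16) → 55.9106
  f22: (p9, p1, p3) → 16.4821
Σ area = 1006.246

Check V−E+F: 13 − 33 + 22 = 2.

facets=22 area=1006.246


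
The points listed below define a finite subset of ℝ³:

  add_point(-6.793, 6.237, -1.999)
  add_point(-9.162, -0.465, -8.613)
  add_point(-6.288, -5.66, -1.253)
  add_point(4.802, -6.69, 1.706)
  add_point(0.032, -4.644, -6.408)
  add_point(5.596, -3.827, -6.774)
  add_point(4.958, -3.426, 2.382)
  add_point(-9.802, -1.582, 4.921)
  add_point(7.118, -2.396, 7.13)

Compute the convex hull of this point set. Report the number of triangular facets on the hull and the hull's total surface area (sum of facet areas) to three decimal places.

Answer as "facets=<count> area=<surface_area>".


Points on the hull: [0, 1, 2, 3, 4, 5, 7, 8] (8 of 9).

Facet areas (half cross-product norm):
  f1: (p0, p8, p7) → 91.6544
  f2: (p1, p0, p7) → 52.3025
  f3: (p3, p8, p7) → 57.5739
  f4: (p2, p1, p7) → 38.0763
  f5: (p2, p3, p7) → 45.5265
  f6: (p4, p2, p1) → 36.7841
  f7: (p4, p2, p3) → 38.9794
  f8: (p5, p4, p3) → 24.8342
  f9: (p5, p3, p8) → 28.6434
  f10: (p5, p0, p8) → 112.9555
  f11: (p5, p1, p0) → 72.9937
  f12: (p5, p4, p1) → 17.2545
Σ area = 617.578

Euler characteristic 8−18+12 = 2 ✓

facets=12 area=617.578


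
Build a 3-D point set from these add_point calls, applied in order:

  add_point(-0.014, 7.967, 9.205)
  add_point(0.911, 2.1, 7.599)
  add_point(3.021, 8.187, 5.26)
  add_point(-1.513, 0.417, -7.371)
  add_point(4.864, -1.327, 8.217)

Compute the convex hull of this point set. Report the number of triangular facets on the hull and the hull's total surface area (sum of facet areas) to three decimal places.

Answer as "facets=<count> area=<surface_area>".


facets=6 area=232.166

Extreme-point indices: [0, 1, 2, 3, 4] — 5 of 5 on the boundary.

Per-facet area ½‖(b−a)×(c−a)‖:
  f1: (p2, p4, p3) → 77.2817
  f2: (p0, p2, p3) → 34.5999
  f3: (p0, p2, p4) → 24.9076
  f4: (p1, p4, p3) → 39.6557
  f5: (p1, p0, p3) → 44.1875
  f6: (p1, p0, p4) → 11.5340
Σ area = 232.166

Check V−E+F: 5 − 9 + 6 = 2.


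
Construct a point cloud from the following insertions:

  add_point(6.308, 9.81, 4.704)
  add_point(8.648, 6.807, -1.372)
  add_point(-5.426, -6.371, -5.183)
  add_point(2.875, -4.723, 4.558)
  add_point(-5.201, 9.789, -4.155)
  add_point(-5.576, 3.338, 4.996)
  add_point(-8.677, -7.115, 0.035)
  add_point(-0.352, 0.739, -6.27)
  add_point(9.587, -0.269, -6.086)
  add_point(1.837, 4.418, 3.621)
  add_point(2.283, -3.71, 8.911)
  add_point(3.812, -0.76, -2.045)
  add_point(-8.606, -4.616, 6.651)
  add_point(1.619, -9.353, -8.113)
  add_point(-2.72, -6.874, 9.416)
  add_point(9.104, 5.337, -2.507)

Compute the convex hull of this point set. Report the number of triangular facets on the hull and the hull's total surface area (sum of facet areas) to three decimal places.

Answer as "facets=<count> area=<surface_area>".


facets=24 area=1027.508

Extreme-point indices: [0, 1, 2, 3, 4, 5, 6, 7, 8, 10, 12, 13, 14, 15] — 14 of 16 on the boundary.

Triangle areas on the boundary:
  f1: (p13, p14, p6) → 73.6093
  f2: (p10, p14, p0) → 29.2327
  f3: (p1, p4, p0) → 50.2938
  f4: (p5, p14, p0) → 75.9280
  f5: (p5, p4, p0) → 71.7670
  f6: (p2, p4, p6) → 50.0070
  f7: (p2, p13, p6) → 17.8854
  f8: (p2, p13, p4) → 61.5180
  f9: (p7, p4, p8) → 43.9597
  f10: (p7, p13, p8) → 50.0727
  f11: (p7, p13, p4) → 15.9030
  f12: (p3, p13, p14) → 47.2800
  f13: (p3, p10, p14) → 13.3564
  f14: (p3, p13, p8) → 73.3341
  f15: (p3, p10, p8) → 19.5221
  f16: (p15, p10, p0) → 65.0777
  f17: (p15, p1, p0) → 2.9499
  f18: (p15, p10, p8) → 53.5335
  f19: (p15, p4, p8) → 48.5484
  f20: (p15, p1, p4) → 13.2797
  f21: (p12, p14, p6) → 23.4503
  f22: (p12, p5, p14) → 29.7526
  f23: (p12, p4, p6) → 62.3656
  f24: (p12, p5, p4) → 34.8815
Σ area = 1027.508

Check V−E+F: 14 − 36 + 24 = 2.


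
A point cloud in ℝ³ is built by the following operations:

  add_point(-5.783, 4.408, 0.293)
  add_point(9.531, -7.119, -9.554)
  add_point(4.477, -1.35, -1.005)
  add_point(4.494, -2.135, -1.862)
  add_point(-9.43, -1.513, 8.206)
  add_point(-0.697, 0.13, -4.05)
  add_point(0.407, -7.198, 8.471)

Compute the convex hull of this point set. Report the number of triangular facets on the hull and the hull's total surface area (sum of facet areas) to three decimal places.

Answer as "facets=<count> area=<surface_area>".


facets=8 area=466.437

6 of the 7 inputs are extreme points: [0, 1, 2, 4, 5, 6].

Triangle areas on the boundary:
  f1: (p6, p1, p4) → 106.7365
  f2: (p6, p0, p4) → 59.8603
  f3: (p2, p0, p1) → 48.0444
  f4: (p2, p6, p1) → 59.0304
  f5: (p2, p6, p0) → 69.4220
  f6: (p5, p1, p4) → 74.1163
  f7: (p5, p0, p4) → 39.4773
  f8: (p5, p0, p1) → 9.7501
Σ area = 466.437

Euler characteristic 6−12+8 = 2 ✓


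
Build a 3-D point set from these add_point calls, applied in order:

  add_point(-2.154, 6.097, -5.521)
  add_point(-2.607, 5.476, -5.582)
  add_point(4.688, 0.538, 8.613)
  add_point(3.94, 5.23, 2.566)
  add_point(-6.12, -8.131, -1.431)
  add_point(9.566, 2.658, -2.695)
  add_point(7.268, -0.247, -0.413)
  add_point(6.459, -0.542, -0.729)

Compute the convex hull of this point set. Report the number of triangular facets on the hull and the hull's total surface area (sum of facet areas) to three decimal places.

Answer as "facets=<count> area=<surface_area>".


facets=10 area=425.622

Points on the hull: [0, 1, 2, 3, 4, 5, 6] (7 of 8).

Per-facet area ½‖(b−a)×(c−a)‖:
  f1: (p3, p0, p5) → 41.1551
  f2: (p3, p2, p5) → 30.2433
  f3: (p3, p2, p0) → 26.4528
  f4: (p1, p5, p4) → 93.8823
  f5: (p1, p0, p5) → 4.5347
  f6: (p1, p2, p4) → 111.6144
  f7: (p1, p2, p0) → 6.4173
  f8: (p6, p5, p4) → 22.0921
  f9: (p6, p2, p4) → 72.7092
  f10: (p6, p2, p5) → 16.5211
Σ area = 425.622

Check V−E+F: 7 − 15 + 10 = 2.


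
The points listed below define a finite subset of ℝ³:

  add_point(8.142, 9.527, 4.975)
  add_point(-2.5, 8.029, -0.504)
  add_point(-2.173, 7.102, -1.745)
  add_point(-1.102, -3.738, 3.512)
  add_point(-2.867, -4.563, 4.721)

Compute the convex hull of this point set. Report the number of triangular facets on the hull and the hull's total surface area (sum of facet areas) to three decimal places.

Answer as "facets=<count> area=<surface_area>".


Points on the hull: [0, 1, 2, 3, 4] (5 of 5).

Per-facet area ½‖(b−a)×(c−a)‖:
  f1: (p1, p0, p4) → 82.2050
  f2: (p1, p2, p4) → 10.4937
  f3: (p1, p2, p0) → 9.2540
  f4: (p3, p0, p4) → 13.5634
  f5: (p3, p2, p4) → 12.1381
  f6: (p3, p2, p0) → 75.2129
Σ area = 202.867

Check V−E+F: 5 − 9 + 6 = 2.

facets=6 area=202.867


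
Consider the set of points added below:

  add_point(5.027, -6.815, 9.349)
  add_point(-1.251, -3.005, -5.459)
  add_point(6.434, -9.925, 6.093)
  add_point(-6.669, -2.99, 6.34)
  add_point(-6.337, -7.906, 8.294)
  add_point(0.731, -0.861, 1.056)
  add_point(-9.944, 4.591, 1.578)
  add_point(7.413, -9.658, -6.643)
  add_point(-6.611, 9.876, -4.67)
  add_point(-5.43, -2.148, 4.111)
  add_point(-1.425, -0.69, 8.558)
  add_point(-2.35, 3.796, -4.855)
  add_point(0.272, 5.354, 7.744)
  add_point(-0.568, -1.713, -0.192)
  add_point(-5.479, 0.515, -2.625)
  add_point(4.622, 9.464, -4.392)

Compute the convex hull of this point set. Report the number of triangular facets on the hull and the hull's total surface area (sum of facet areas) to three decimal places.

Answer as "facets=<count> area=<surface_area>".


12 of the 16 inputs are extreme points: [0, 1, 2, 3, 4, 6, 7, 8, 10, 12, 14, 15].

Facet areas (half cross-product norm):
  f1: (p1, p8, p7) → 38.2991
  f2: (p1, p4, p7) → 83.7982
  f3: (p12, p8, p6) → 52.8262
  f4: (p2, p4, p7) → 81.3633
  f5: (p2, p4, p0) → 26.6511
  f6: (p14, p4, p6) → 50.2770
  f7: (p14, p1, p4) → 42.6784
  f8: (p14, p8, p6) → 31.0194
  f9: (p14, p1, p8) → 25.2239
  f10: (p3, p4, p6) → 8.3907
  f11: (p3, p12, p6) → 49.3433
  f12: (p3, p12, p4) → 22.7546
  f13: (p10, p4, p0) → 38.5119
  f14: (p10, p12, p0) → 24.9144
  f15: (p10, p12, p4) → 9.7443
  f16: (p15, p8, p7) → 107.6609
  f17: (p15, p12, p8) → 72.8532
  f18: (p15, p12, p0) → 85.6491
  f19: (p15, p2, p7) → 123.5864
  f20: (p15, p2, p0) → 50.1522
Σ area = 1025.698

Euler characteristic 12−30+20 = 2 ✓

facets=20 area=1025.698


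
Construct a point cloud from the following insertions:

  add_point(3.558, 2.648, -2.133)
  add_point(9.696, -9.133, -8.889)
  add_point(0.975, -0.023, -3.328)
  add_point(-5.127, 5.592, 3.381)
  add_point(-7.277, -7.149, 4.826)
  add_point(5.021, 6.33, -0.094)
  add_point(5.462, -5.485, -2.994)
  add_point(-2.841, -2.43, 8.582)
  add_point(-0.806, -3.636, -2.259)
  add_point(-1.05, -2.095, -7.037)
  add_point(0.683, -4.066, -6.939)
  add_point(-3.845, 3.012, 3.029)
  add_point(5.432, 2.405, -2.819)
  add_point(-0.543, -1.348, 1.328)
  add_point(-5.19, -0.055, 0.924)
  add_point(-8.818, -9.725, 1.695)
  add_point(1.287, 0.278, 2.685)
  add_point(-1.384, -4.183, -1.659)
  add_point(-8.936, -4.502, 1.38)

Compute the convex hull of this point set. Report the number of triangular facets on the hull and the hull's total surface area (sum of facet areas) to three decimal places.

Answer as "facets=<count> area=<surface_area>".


10 of the 19 inputs are extreme points: [1, 3, 4, 5, 7, 9, 10, 12, 15, 18].

Facet areas (half cross-product norm):
  f1: (p7, p5, p1) → 134.0120
  f2: (p15, p9, p18) → 29.9943
  f3: (p12, p5, p1) → 8.4428
  f4: (p12, p9, p1) → 56.0681
  f5: (p12, p9, p5) → 16.8782
  f6: (p4, p7, p1) → 81.7085
  f7: (p4, p15, p1) → 46.2421
  f8: (p4, p15, p18) → 9.5447
  f9: (p10, p9, p1) → 5.4247
  f10: (p10, p15, p1) → 63.9270
  f11: (p10, p15, p9) → 18.2880
  f12: (p3, p9, p5) → 63.5005
  f13: (p3, p7, p5) → 52.8438
  f14: (p3, p9, p18) → 61.8658
  f15: (p3, p4, p18) → 24.6088
  f16: (p3, p4, p7) → 36.5704
Σ area = 709.920

Euler characteristic 10−24+16 = 2 ✓

facets=16 area=709.920


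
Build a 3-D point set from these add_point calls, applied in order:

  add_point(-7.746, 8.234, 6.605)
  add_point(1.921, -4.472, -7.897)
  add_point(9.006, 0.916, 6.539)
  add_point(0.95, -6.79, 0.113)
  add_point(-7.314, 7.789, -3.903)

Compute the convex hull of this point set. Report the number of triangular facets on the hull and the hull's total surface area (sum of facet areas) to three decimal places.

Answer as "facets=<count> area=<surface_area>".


facets=6 area=546.284

5 of the 5 inputs are extreme points: [0, 1, 2, 3, 4].

Per-facet area ½‖(b−a)×(c−a)‖:
  f1: (p3, p2, p0) → 110.9364
  f2: (p1, p3, p2) → 52.4502
  f3: (p4, p2, p0) → 96.0516
  f4: (p4, p1, p2) → 131.3013
  f5: (p4, p3, p0) → 89.2635
  f6: (p4, p1, p3) → 66.2805
Σ area = 546.284

Euler characteristic 5−9+6 = 2 ✓


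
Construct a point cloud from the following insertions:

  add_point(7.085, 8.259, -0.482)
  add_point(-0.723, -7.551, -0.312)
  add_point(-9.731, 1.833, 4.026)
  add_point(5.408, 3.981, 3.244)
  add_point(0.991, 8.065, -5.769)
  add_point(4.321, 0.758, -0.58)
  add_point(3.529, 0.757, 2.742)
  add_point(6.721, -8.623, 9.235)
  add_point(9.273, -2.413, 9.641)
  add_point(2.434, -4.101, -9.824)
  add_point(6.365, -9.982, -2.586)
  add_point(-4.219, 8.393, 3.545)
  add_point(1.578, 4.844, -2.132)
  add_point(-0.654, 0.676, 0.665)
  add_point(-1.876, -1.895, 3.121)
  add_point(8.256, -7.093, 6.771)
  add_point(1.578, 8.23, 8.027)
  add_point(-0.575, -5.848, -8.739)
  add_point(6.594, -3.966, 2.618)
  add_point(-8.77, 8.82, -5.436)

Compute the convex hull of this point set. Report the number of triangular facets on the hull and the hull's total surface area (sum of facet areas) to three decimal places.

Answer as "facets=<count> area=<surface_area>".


Hull vertices (13/20): indices [0, 1, 2, 4, 7, 8, 9, 10, 11, 15, 16, 17, 19].

Per-facet area ½‖(b−a)×(c−a)‖:
  f1: (p7, p16, p2) → 117.9452
  f2: (p7, p16, p8) → 38.1568
  f3: (p17, p19, p2) → 95.9462
  f4: (p11, p19, p2) → 42.2975
  f5: (p11, p16, p2) → 27.9778
  f6: (p11, p16, p19) → 15.8579
  f7: (p1, p7, p2) → 81.3906
  f8: (p1, p7, p10) → 44.5100
  f9: (p1, p17, p2) → 57.9260
  f10: (p1, p17, p10) → 32.6937
  f11: (p15, p10, p8) → 18.1099
  f12: (p15, p7, p8) → 9.1237
  f13: (p15, p7, p10) → 14.3499
  f14: (p0, p16, p19) → 81.1484
  f15: (p0, p16, p8) → 65.5448
  f16: (p0, p10, p8) → 106.2615
  f17: (p4, p0, p19) → 27.0850
  f18: (p9, p4, p0) → 51.5288
  f19: (p9, p17, p10) → 18.1721
  f20: (p9, p0, p10) → 81.5906
  f21: (p9, p17, p19) → 31.1771
  f22: (p9, p4, p19) → 61.9967
Σ area = 1120.790

Euler characteristic 13−33+22 = 2 ✓

facets=22 area=1120.790


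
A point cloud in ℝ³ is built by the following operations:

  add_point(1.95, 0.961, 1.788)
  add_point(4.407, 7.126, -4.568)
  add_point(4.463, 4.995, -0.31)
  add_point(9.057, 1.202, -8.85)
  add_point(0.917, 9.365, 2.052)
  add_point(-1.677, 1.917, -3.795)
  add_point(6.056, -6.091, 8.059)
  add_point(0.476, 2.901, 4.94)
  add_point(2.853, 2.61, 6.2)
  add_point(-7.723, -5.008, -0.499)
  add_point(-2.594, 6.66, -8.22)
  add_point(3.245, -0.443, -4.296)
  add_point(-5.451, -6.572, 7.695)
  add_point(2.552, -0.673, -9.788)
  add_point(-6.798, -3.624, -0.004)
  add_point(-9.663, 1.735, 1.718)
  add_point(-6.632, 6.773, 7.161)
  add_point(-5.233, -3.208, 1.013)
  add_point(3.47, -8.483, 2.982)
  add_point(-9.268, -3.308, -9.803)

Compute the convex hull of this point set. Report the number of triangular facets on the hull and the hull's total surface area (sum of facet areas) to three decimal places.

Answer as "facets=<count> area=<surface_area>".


facets=24 area=1057.056

Extreme-point indices: [1, 2, 3, 4, 6, 8, 9, 10, 12, 13, 15, 16, 18, 19] — 14 of 20 on the boundary.

Facet areas (half cross-product norm):
  f1: (p9, p19, p15) → 35.1244
  f2: (p9, p19, p18) → 51.5706
  f3: (p13, p18, p3) → 51.2221
  f4: (p13, p19, p18) → 90.6831
  f5: (p12, p9, p15) → 31.7692
  f6: (p12, p9, p18) → 43.7215
  f7: (p6, p18, p3) → 49.0283
  f8: (p6, p12, p18) → 31.6112
  f9: (p16, p12, p15) → 44.3005
  f10: (p16, p6, p12) → 77.1598
  f11: (p10, p13, p19) → 51.0141
  f12: (p10, p16, p4) → 52.1549
  f13: (p10, p13, p3) → 29.7083
  f14: (p10, p19, p15) → 68.6309
  f15: (p10, p16, p15) → 52.5437
  f16: (p2, p6, p3) → 71.9474
  f17: (p1, p10, p3) → 33.5241
  f18: (p1, p10, p4) → 30.8915
  f19: (p1, p2, p3) → 20.4523
  f20: (p1, p2, p4) → 14.5288
  f21: (p8, p2, p4) → 21.0559
  f22: (p8, p2, p6) → 30.6719
  f23: (p8, p16, p4) → 36.7410
  f24: (p8, p16, p6) → 37.0003
Σ area = 1057.056

Check V−E+F: 14 − 36 + 24 = 2.


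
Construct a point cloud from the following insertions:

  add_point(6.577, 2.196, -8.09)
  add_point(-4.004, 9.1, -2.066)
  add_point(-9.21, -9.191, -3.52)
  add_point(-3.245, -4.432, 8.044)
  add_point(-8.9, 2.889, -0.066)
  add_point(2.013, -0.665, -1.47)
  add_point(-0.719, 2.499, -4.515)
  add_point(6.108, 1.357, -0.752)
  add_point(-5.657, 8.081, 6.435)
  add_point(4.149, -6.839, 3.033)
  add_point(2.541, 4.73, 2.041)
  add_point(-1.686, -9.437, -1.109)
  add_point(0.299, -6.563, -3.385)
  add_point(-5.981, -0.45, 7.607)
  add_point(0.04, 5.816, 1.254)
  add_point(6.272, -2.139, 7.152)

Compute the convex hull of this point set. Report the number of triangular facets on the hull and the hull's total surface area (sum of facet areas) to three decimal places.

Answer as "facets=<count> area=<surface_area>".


13 of the 16 inputs are extreme points: [0, 1, 2, 3, 4, 7, 8, 9, 10, 11, 12, 13, 15].

Triangle areas on the boundary:
  f1: (p1, p0, p2) → 127.3531
  f2: (p12, p0, p2) → 40.9962
  f3: (p12, p9, p0) → 43.8298
  f4: (p11, p3, p2) → 41.4394
  f5: (p11, p9, p3) → 34.2746
  f6: (p11, p12, p2) → 15.8870
  f7: (p11, p12, p9) → 15.1217
  f8: (p13, p3, p2) → 33.5835
  f9: (p13, p8, p3) → 12.4376
  f10: (p15, p9, p3) → 29.4265
  f11: (p15, p8, p3) → 63.0282
  f12: (p15, p9, p0) → 47.9567
  f13: (p4, p13, p2) → 55.3154
  f14: (p4, p13, p8) → 33.5330
  f15: (p4, p1, p2) → 37.6224
  f16: (p4, p8, p1) → 31.9086
  f17: (p10, p15, p8) → 43.4616
  f18: (p10, p1, p0) → 49.6503
  f19: (p10, p8, p1) → 35.9754
  f20: (p7, p15, p0) → 9.8630
  f21: (p7, p10, p0) → 18.5290
  f22: (p7, p10, p15) → 23.9253
Σ area = 845.118

Euler characteristic 13−33+22 = 2 ✓

facets=22 area=845.118


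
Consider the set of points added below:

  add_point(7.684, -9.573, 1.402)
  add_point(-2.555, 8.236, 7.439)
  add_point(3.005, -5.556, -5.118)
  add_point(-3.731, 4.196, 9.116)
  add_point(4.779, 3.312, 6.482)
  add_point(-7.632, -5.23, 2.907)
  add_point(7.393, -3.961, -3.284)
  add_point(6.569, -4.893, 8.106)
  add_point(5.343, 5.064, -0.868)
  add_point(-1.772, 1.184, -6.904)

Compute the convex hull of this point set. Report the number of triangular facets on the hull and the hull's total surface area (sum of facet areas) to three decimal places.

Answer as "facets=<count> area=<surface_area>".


facets=16 area=713.766

Extreme-point indices: [0, 1, 2, 3, 4, 5, 6, 7, 8, 9] — 10 of 10 on the boundary.

Area of each hull facet:
  f1: (p9, p1, p5) → 92.1414
  f2: (p8, p9, p1) → 60.0085
  f3: (p7, p0, p5) → 61.5536
  f4: (p2, p0, p5) → 59.8050
  f5: (p2, p9, p5) → 52.9033
  f6: (p3, p1, p5) → 21.7120
  f7: (p3, p7, p5) → 78.0676
  f8: (p4, p8, p1) → 33.6378
  f9: (p4, p7, p8) → 29.8334
  f10: (p4, p3, p1) → 19.5347
  f11: (p4, p3, p7) → 37.1878
  f12: (p6, p8, p9) → 45.0448
  f13: (p6, p2, p9) → 20.0974
  f14: (p6, p2, p0) → 18.3458
  f15: (p6, p7, p0) → 30.0918
  f16: (p6, p7, p8) → 53.8013
Σ area = 713.766

Euler characteristic 10−24+16 = 2 ✓


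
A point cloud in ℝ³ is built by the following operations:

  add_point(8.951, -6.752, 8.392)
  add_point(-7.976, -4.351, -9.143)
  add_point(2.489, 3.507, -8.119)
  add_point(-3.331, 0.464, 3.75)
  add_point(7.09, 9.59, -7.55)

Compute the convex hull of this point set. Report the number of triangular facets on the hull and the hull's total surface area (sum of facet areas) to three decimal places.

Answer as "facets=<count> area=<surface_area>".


Points on the hull: [0, 1, 2, 3, 4] (5 of 5).

Triangle areas on the boundary:
  f1: (p2, p0, p1) → 134.4342
  f2: (p2, p4, p1) → 13.7940
  f3: (p2, p4, p0) → 77.4661
  f4: (p3, p0, p1) → 100.7606
  f5: (p3, p4, p1) → 127.0636
  f6: (p3, p4, p0) → 133.8275
Σ area = 587.346

Euler characteristic 5−9+6 = 2 ✓

facets=6 area=587.346


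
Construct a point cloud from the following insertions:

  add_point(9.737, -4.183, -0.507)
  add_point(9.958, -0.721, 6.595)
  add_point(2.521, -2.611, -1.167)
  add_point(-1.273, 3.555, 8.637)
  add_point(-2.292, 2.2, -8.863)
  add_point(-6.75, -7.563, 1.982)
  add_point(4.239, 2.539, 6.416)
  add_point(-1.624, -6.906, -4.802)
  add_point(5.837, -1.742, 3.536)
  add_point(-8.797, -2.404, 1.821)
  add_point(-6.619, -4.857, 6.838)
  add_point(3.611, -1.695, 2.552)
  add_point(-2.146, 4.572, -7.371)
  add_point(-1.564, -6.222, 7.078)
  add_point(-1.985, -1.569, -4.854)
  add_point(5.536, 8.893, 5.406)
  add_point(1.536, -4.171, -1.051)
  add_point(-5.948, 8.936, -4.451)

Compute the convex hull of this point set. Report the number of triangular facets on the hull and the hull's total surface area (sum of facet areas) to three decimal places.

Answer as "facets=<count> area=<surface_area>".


Points on the hull: [0, 1, 3, 4, 5, 7, 9, 10, 12, 13, 15, 17] (12 of 18).

Area of each hull facet:
  f1: (p4, p17, p9) → 55.4558
  f2: (p3, p17, p9) → 74.5933
  f3: (p12, p4, p17) → 5.7140
  f4: (p5, p4, p9) → 36.5025
  f5: (p5, p7, p4) → 39.8626
  f6: (p0, p7, p4) → 62.1917
  f7: (p0, p12, p4) → 22.4111
  f8: (p15, p3, p1) → 47.5518
  f9: (p15, p3, p17) → 65.9731
  f10: (p15, p12, p17) → 48.4738
  f11: (p15, p0, p1) → 40.3572
  f12: (p15, p0, p12) → 104.7804
  f13: (p13, p3, p1) → 56.6494
  f14: (p13, p0, p1) → 49.6712
  f15: (p13, p5, p7) → 31.3252
  f16: (p13, p0, p7) → 69.0470
  f17: (p10, p3, p9) → 30.3552
  f18: (p10, p13, p3) → 25.3133
  f19: (p10, p5, p9) → 14.0236
  f20: (p10, p13, p5) → 14.5432
Σ area = 894.796

Euler characteristic 12−30+20 = 2 ✓

facets=20 area=894.796


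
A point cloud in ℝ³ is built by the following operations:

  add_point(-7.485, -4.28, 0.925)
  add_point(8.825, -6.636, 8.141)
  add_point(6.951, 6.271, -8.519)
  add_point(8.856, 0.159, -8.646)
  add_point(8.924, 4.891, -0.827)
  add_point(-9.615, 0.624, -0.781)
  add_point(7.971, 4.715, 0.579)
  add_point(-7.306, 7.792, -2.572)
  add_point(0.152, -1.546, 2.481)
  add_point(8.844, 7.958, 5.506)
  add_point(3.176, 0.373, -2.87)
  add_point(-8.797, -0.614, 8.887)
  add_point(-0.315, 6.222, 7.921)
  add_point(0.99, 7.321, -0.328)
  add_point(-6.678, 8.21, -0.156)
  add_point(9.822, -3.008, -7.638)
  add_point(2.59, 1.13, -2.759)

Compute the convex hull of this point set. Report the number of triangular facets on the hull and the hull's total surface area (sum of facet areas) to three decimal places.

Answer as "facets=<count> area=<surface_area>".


facets=20 area=1061.380

Extreme-point indices: [0, 1, 2, 3, 4, 5, 7, 9, 11, 12, 14, 15] — 12 of 17 on the boundary.

Triangle areas on the boundary:
  f1: (p9, p1, p15) → 110.6029
  f2: (p2, p9, p14) → 104.5490
  f3: (p0, p15, p5) → 53.7078
  f4: (p0, p1, p15) → 135.9158
  f5: (p3, p15, p5) → 34.2816
  f6: (p3, p2, p5) → 61.2593
  f7: (p7, p2, p5) → 57.8142
  f8: (p7, p2, p14) → 19.4095
  f9: (p11, p0, p1) → 78.5356
  f10: (p11, p0, p5) → 24.6095
  f11: (p11, p7, p5) → 35.8542
  f12: (p11, p7, p14) → 13.8585
  f13: (p4, p2, p9) → 17.6951
  f14: (p4, p3, p2) → 25.1884
  f15: (p4, p9, p15) → 14.8307
  f16: (p4, p3, p15) → 15.4200
  f17: (p12, p9, p1) → 69.6039
  f18: (p12, p11, p1) → 86.1110
  f19: (p12, p9, p14) → 47.2312
  f20: (p12, p11, p14) → 54.9022
Σ area = 1061.380

Euler: V−E+F = 12−30+20 = 2.
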